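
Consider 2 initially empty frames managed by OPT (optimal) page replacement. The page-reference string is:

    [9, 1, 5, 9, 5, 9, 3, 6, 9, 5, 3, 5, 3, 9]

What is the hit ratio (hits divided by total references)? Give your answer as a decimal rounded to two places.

9 -> fault, frames (9)
1 -> fault, frames (9 1)
5 -> fault, evict 1, frames (9 5)
9 -> hit
5 -> hit
9 -> hit
3 -> fault, evict 5, frames (9 3)
6 -> fault, evict 3, frames (9 6)
9 -> hit
5 -> fault, evict 6, frames (9 5)
3 -> fault, evict 9, frames (5 3)
5 -> hit
3 -> hit
9 -> fault, evict 3, frames (5 9)
Hits: 6 of 14 references → 6/14 = 0.4286.

0.43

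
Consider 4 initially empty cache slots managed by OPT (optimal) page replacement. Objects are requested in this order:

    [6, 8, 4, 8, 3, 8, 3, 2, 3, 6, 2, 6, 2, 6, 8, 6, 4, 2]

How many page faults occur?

6 -> miss, frames {6}
8 -> miss, frames {6,8}
4 -> miss, frames {6,8,4}
8 -> hit
3 -> miss, frames {6,8,4,3}
8 -> hit
3 -> hit
2 -> miss, evict 4, frames {6,8,3,2}
3 -> hit
6 -> hit
2 -> hit
6 -> hit
2 -> hit
6 -> hit
8 -> hit
6 -> hit
4 -> miss, evict 3, frames {6,8,2,4}
2 -> hit
Page faults: 6.

6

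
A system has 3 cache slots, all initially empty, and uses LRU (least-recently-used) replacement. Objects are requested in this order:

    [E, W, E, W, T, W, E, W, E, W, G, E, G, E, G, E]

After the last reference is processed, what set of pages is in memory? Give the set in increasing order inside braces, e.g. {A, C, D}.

{E, G, W}

E → fault, frames {E}
W → fault, frames {E,W}
E → hit
W → hit
T → fault, frames {E,W,T}
W → hit
E → hit
W → hit
E → hit
W → hit
G → fault, evict T, frames {E,W,G}
E → hit
G → hit
E → hit
G → hit
E → hit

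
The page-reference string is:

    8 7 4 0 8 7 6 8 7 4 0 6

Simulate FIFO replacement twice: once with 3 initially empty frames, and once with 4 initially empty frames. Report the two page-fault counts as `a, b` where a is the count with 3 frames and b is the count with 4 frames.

3 frames: F F F F F F F . . F F . → 9 faults.
4 frames: F F F F . . F F F F F F → 10 faults.
10 > 9: adding a frame increased faults — Belady's anomaly.

9, 10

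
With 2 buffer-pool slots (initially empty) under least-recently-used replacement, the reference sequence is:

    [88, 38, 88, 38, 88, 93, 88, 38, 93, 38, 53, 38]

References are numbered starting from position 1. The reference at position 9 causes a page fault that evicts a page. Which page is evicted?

pos 1: 88 → miss, frames (88)
pos 2: 38 → miss, frames (88 38)
pos 3: 88 → hit
pos 4: 38 → hit
pos 5: 88 → hit
pos 6: 93 → miss, evict 38, frames (88 93)
pos 7: 88 → hit
pos 8: 38 → miss, evict 93, frames (88 38)
pos 9: 93 → miss, evict 88, frames (38 93)
At position 9, page 88 is evicted.

88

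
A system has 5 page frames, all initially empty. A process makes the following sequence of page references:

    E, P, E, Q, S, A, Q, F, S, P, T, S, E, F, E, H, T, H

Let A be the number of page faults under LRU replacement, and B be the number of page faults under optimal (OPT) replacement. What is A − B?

2

Under LRU: F F . F F F . F . F F . F . . F . . → 10 faults.
Under OPT: F F . F F F . F . . F . . . . F . . → 8 faults.
A − B = 10 − 8 = 2.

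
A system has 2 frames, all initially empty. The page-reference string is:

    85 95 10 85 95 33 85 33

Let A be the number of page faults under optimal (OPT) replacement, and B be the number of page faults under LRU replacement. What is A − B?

-2

Under OPT: F F F . F F . . → 5 faults.
Under LRU: F F F F F F F . → 7 faults.
A − B = 5 − 7 = -2.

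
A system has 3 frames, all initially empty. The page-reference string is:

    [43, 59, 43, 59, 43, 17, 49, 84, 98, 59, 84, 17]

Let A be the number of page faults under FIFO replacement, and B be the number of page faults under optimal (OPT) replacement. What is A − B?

1

Under FIFO: F F . . . F F F F F . F → 8 faults.
Under OPT: F F . . . F F F F . . F → 7 faults.
A − B = 8 − 7 = 1.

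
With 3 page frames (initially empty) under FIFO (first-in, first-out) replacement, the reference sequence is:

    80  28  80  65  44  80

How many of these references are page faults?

80: fault, frames [80]
28: fault, frames [80, 28]
80: hit
65: fault, frames [80, 28, 65]
44: fault, evict 80, frames [28, 65, 44]
80: fault, evict 28, frames [65, 44, 80]
Page faults: 5.

5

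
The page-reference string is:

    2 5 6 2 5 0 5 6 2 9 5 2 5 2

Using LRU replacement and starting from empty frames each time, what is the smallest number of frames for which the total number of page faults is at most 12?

2

f=1: 14 faults
f=2: 11 faults
f=3: 8 faults
f=4: 5 faults
f=5: 5 faults
Smallest f with faults ≤ 12 is 2.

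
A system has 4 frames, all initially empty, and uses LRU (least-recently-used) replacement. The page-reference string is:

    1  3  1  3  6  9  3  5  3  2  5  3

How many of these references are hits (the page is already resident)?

6

1 → fault, frames [1]
3 → fault, frames [1, 3]
1 → hit
3 → hit
6 → fault, frames [1, 3, 6]
9 → fault, frames [1, 3, 6, 9]
3 → hit
5 → fault, evict 1, frames [6, 9, 3, 5]
3 → hit
2 → fault, evict 6, frames [9, 5, 3, 2]
5 → hit
3 → hit
Hits: 6.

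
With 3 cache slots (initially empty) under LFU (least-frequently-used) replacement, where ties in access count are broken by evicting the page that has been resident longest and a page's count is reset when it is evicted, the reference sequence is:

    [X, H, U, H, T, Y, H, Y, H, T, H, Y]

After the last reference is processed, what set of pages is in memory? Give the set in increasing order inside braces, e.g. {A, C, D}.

{H, T, Y}

X → fault, frames (X)
H → fault, frames (X H)
U → fault, frames (X H U)
H → hit
T → fault, evict X, frames (H U T)
Y → fault, evict U, frames (H T Y)
H → hit
Y → hit
H → hit
T → hit
H → hit
Y → hit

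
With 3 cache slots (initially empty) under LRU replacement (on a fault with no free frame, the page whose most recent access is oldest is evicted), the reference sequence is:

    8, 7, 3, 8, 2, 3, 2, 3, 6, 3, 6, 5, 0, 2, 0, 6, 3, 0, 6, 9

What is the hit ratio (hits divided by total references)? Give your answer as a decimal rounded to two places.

0.45

8: fault, frames [8]
7: fault, frames [8, 7]
3: fault, frames [8, 7, 3]
8: hit
2: fault, evict 7, frames [3, 8, 2]
3: hit
2: hit
3: hit
6: fault, evict 8, frames [2, 3, 6]
3: hit
6: hit
5: fault, evict 2, frames [3, 6, 5]
0: fault, evict 3, frames [6, 5, 0]
2: fault, evict 6, frames [5, 0, 2]
0: hit
6: fault, evict 5, frames [2, 0, 6]
3: fault, evict 2, frames [0, 6, 3]
0: hit
6: hit
9: fault, evict 3, frames [0, 6, 9]
Hits: 9 of 20 references → 9/20 = 0.4500.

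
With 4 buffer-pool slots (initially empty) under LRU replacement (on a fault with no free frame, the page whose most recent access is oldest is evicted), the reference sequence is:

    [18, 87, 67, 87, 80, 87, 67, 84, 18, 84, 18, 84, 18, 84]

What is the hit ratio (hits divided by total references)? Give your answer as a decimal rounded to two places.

18 -> miss, frames (18)
87 -> miss, frames (18 87)
67 -> miss, frames (18 87 67)
87 -> hit
80 -> miss, frames (18 67 87 80)
87 -> hit
67 -> hit
84 -> miss, evict 18, frames (80 87 67 84)
18 -> miss, evict 80, frames (87 67 84 18)
84 -> hit
18 -> hit
84 -> hit
18 -> hit
84 -> hit
Hits: 8 of 14 references → 8/14 = 0.5714.

0.57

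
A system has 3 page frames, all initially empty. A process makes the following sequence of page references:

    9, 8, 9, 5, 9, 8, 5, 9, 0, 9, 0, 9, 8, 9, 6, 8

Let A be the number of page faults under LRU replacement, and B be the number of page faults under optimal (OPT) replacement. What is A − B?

1

Under LRU: F F . F . . . . F . . . F . F . → 6 faults.
Under OPT: F F . F . . . . F . . . . . F . → 5 faults.
A − B = 6 − 5 = 1.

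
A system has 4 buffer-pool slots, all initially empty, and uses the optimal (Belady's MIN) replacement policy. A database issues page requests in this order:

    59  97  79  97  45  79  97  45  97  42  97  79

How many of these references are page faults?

5

59 -> miss, frames [59]
97 -> miss, frames [59, 97]
79 -> miss, frames [59, 97, 79]
97 -> hit
45 -> miss, frames [59, 97, 79, 45]
79 -> hit
97 -> hit
45 -> hit
97 -> hit
42 -> miss, evict 45, frames [59, 97, 79, 42]
97 -> hit
79 -> hit
Page faults: 5.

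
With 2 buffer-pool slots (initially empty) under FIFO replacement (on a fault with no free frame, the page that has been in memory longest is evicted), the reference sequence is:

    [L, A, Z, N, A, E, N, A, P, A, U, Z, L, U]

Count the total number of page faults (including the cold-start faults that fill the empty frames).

L → fault, frames {L}
A → fault, frames {L,A}
Z → fault, evict L, frames {A,Z}
N → fault, evict A, frames {Z,N}
A → fault, evict Z, frames {N,A}
E → fault, evict N, frames {A,E}
N → fault, evict A, frames {E,N}
A → fault, evict E, frames {N,A}
P → fault, evict N, frames {A,P}
A → hit
U → fault, evict A, frames {P,U}
Z → fault, evict P, frames {U,Z}
L → fault, evict U, frames {Z,L}
U → fault, evict Z, frames {L,U}
Page faults: 13.

13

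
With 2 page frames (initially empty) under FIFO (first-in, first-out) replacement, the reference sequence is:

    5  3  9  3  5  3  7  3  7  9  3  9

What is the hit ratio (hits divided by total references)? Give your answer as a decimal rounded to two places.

5: miss, frames [5]
3: miss, frames [5, 3]
9: miss, evict 5, frames [3, 9]
3: hit
5: miss, evict 3, frames [9, 5]
3: miss, evict 9, frames [5, 3]
7: miss, evict 5, frames [3, 7]
3: hit
7: hit
9: miss, evict 3, frames [7, 9]
3: miss, evict 7, frames [9, 3]
9: hit
Hits: 4 of 12 references → 4/12 = 0.3333.

0.33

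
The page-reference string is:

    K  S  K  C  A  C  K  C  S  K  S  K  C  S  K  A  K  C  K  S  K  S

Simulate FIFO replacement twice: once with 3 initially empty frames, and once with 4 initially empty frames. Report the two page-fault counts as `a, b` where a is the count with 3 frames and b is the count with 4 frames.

3 frames: F F . F F . F . F . . . F . . F F . . F . . → 10 faults.
4 frames: F F . F F . . . . . . . . . . . . . . . . . → 4 faults.
4 < 10: adding a frame reduced faults, as is typical.

10, 4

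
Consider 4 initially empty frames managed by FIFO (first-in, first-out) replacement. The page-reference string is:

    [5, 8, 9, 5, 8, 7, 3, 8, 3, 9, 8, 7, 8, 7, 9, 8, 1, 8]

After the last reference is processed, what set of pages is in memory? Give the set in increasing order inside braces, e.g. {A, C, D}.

5 -> miss, frames {5}
8 -> miss, frames {5,8}
9 -> miss, frames {5,8,9}
5 -> hit
8 -> hit
7 -> miss, frames {5,8,9,7}
3 -> miss, evict 5, frames {8,9,7,3}
8 -> hit
3 -> hit
9 -> hit
8 -> hit
7 -> hit
8 -> hit
7 -> hit
9 -> hit
8 -> hit
1 -> miss, evict 8, frames {9,7,3,1}
8 -> miss, evict 9, frames {7,3,1,8}

{1, 3, 7, 8}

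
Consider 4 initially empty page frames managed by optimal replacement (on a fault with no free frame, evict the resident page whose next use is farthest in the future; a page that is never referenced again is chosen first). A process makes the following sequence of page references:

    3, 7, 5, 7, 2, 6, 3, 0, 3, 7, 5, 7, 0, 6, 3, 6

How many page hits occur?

3 → fault, frames (3)
7 → fault, frames (3 7)
5 → fault, frames (3 7 5)
7 → hit
2 → fault, frames (3 7 5 2)
6 → fault, evict 2, frames (3 7 5 6)
3 → hit
0 → fault, evict 6, frames (3 7 5 0)
3 → hit
7 → hit
5 → hit
7 → hit
0 → hit
6 → fault, evict 0, frames (3 7 5 6)
3 → hit
6 → hit
Hits: 9.

9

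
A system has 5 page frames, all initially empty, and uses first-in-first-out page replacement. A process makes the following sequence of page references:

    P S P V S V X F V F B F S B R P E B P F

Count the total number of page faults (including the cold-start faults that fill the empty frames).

9

P → fault, frames (P)
S → fault, frames (P S)
P → hit
V → fault, frames (P S V)
S → hit
V → hit
X → fault, frames (P S V X)
F → fault, frames (P S V X F)
V → hit
F → hit
B → fault, evict P, frames (S V X F B)
F → hit
S → hit
B → hit
R → fault, evict S, frames (V X F B R)
P → fault, evict V, frames (X F B R P)
E → fault, evict X, frames (F B R P E)
B → hit
P → hit
F → hit
Page faults: 9.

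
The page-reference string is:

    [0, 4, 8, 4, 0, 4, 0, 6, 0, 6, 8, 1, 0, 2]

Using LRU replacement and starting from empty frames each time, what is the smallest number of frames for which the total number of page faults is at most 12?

f=1: 14 faults
f=2: 9 faults
f=3: 8 faults
f=4: 6 faults
f=5: 6 faults
f=6: 6 faults
Smallest f with faults ≤ 12 is 2.

2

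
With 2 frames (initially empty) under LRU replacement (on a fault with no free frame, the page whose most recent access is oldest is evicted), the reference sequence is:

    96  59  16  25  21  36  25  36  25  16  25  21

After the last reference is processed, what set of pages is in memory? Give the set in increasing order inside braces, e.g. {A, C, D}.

96 → fault, frames (96)
59 → fault, frames (96 59)
16 → fault, evict 96, frames (59 16)
25 → fault, evict 59, frames (16 25)
21 → fault, evict 16, frames (25 21)
36 → fault, evict 25, frames (21 36)
25 → fault, evict 21, frames (36 25)
36 → hit
25 → hit
16 → fault, evict 36, frames (25 16)
25 → hit
21 → fault, evict 16, frames (25 21)

{21, 25}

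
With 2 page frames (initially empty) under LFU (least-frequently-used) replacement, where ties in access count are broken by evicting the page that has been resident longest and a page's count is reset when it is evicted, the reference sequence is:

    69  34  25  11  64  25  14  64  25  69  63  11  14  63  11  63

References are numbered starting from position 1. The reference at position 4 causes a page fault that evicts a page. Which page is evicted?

pos 1: 69 → miss, frames [69]
pos 2: 34 → miss, frames [69, 34]
pos 3: 25 → miss, evict 69, frames [34, 25]
pos 4: 11 → miss, evict 34, frames [25, 11]
At position 4, page 34 is evicted.

34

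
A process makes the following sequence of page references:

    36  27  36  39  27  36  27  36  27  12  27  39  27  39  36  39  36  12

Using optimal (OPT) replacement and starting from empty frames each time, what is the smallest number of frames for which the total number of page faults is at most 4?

4

f=1: 18 faults
f=2: 8 faults
f=3: 5 faults
f=4: 4 faults
Smallest f with faults ≤ 4 is 4.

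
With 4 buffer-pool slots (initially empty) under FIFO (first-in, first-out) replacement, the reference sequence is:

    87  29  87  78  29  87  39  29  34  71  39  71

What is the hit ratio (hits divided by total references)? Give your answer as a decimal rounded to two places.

0.50

87 -> fault, frames (87)
29 -> fault, frames (87 29)
87 -> hit
78 -> fault, frames (87 29 78)
29 -> hit
87 -> hit
39 -> fault, frames (87 29 78 39)
29 -> hit
34 -> fault, evict 87, frames (29 78 39 34)
71 -> fault, evict 29, frames (78 39 34 71)
39 -> hit
71 -> hit
Hits: 6 of 12 references → 6/12 = 0.5000.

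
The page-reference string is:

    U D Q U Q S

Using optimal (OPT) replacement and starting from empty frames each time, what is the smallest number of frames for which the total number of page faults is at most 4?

2

f=1: 6 faults
f=2: 4 faults
f=3: 4 faults
f=4: 4 faults
Smallest f with faults ≤ 4 is 2.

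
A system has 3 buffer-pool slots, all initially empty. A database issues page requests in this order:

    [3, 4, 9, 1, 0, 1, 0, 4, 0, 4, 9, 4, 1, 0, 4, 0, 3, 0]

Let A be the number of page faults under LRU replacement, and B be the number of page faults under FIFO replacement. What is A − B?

-1

Under LRU: F F F F F . . F . . F . F F . . F . → 10 faults.
Under FIFO: F F F F F . . F . . F . F F F . F . → 11 faults.
A − B = 10 − 11 = -1.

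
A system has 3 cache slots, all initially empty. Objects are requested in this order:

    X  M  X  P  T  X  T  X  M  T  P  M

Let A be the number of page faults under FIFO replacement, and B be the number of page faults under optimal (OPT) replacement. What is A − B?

Under FIFO: F F . F F F . . F . F . → 7 faults.
Under OPT: F F . F F . . . . . F . → 5 faults.
A − B = 7 − 5 = 2.

2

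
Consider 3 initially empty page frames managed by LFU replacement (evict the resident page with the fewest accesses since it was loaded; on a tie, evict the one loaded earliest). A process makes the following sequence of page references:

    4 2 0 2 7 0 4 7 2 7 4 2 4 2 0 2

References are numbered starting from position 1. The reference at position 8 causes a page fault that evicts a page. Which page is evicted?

4

pos 1: 4: miss, frames {4}
pos 2: 2: miss, frames {4,2}
pos 3: 0: miss, frames {4,2,0}
pos 4: 2: hit
pos 5: 7: miss, evict 4, frames {2,0,7}
pos 6: 0: hit
pos 7: 4: miss, evict 7, frames {2,0,4}
pos 8: 7: miss, evict 4, frames {2,0,7}
At position 8, page 4 is evicted.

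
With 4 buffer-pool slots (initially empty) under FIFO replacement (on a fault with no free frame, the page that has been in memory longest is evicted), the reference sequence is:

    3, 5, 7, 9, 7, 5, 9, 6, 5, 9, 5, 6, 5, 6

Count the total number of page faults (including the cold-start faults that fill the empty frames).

3 -> miss, frames [3]
5 -> miss, frames [3, 5]
7 -> miss, frames [3, 5, 7]
9 -> miss, frames [3, 5, 7, 9]
7 -> hit
5 -> hit
9 -> hit
6 -> miss, evict 3, frames [5, 7, 9, 6]
5 -> hit
9 -> hit
5 -> hit
6 -> hit
5 -> hit
6 -> hit
Page faults: 5.

5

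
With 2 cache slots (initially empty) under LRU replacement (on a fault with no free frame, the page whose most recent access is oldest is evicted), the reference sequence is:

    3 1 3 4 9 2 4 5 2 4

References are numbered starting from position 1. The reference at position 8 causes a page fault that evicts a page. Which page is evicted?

2

pos 1: 3 → fault, frames [3]
pos 2: 1 → fault, frames [3, 1]
pos 3: 3 → hit
pos 4: 4 → fault, evict 1, frames [3, 4]
pos 5: 9 → fault, evict 3, frames [4, 9]
pos 6: 2 → fault, evict 4, frames [9, 2]
pos 7: 4 → fault, evict 9, frames [2, 4]
pos 8: 5 → fault, evict 2, frames [4, 5]
At position 8, page 2 is evicted.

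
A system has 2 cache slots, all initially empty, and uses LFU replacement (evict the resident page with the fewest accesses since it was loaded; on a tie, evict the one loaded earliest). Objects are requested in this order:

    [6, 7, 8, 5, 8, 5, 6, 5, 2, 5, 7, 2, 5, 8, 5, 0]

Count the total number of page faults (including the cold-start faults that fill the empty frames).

10

6 → fault, frames (6)
7 → fault, frames (6 7)
8 → fault, evict 6, frames (7 8)
5 → fault, evict 7, frames (8 5)
8 → hit
5 → hit
6 → fault, evict 8, frames (5 6)
5 → hit
2 → fault, evict 6, frames (5 2)
5 → hit
7 → fault, evict 2, frames (5 7)
2 → fault, evict 7, frames (5 2)
5 → hit
8 → fault, evict 2, frames (5 8)
5 → hit
0 → fault, evict 8, frames (5 0)
Page faults: 10.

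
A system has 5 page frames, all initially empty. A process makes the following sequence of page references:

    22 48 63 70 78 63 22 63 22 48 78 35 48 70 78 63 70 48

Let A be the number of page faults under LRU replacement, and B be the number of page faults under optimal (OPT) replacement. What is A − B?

Under LRU: F F F F F . . . . . . F . F . F . . → 8 faults.
Under OPT: F F F F F . . . . . . F . . . . . . → 6 faults.
A − B = 8 − 6 = 2.

2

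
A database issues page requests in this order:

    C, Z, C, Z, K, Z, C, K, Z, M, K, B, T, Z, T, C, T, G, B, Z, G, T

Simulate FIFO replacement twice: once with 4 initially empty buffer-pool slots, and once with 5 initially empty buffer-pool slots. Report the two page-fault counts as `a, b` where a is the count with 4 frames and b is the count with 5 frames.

4 frames: F F . . F . . . . F . F F F . F . F F . . F → 11 faults.
5 frames: F F . . F . . . . F . F F . . F . F . F . . → 9 faults.
9 < 11: adding a frame reduced faults, as is typical.

11, 9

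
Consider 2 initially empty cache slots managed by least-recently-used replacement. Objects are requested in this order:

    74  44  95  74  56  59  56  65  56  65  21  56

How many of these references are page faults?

74 -> miss, frames (74)
44 -> miss, frames (74 44)
95 -> miss, evict 74, frames (44 95)
74 -> miss, evict 44, frames (95 74)
56 -> miss, evict 95, frames (74 56)
59 -> miss, evict 74, frames (56 59)
56 -> hit
65 -> miss, evict 59, frames (56 65)
56 -> hit
65 -> hit
21 -> miss, evict 56, frames (65 21)
56 -> miss, evict 65, frames (21 56)
Page faults: 9.

9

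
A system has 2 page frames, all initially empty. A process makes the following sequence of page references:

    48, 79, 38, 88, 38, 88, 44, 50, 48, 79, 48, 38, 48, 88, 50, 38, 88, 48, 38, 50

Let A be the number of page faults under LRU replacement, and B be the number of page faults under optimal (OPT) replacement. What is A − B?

Under LRU: F F F F . . F F F F . F . F F F F F F F → 16 faults.
Under OPT: F F F F . . F F F F . F . F F . F F . F → 14 faults.
A − B = 16 − 14 = 2.

2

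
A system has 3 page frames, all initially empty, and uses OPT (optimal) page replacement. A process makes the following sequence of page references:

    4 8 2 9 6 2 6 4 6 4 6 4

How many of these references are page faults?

5

4 → fault, frames {4}
8 → fault, frames {4,8}
2 → fault, frames {4,8,2}
9 → fault, evict 8, frames {4,2,9}
6 → fault, evict 9, frames {4,2,6}
2 → hit
6 → hit
4 → hit
6 → hit
4 → hit
6 → hit
4 → hit
Page faults: 5.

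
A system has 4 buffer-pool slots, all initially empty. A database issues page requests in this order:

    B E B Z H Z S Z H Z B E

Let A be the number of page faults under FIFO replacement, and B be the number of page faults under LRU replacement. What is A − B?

1

Under FIFO: F F . F F . F . . . F F → 7 faults.
Under LRU: F F . F F . F . . . . F → 6 faults.
A − B = 7 − 6 = 1.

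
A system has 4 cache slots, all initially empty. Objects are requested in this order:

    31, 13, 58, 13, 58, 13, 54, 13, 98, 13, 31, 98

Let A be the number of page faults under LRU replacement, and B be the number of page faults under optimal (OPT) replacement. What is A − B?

Under LRU: F F F . . . F . F . F . → 6 faults.
Under OPT: F F F . . . F . F . . . → 5 faults.
A − B = 6 − 5 = 1.

1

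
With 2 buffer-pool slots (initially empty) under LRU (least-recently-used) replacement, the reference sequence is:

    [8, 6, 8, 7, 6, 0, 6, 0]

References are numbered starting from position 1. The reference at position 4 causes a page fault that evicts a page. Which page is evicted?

pos 1: 8 -> fault, frames {8}
pos 2: 6 -> fault, frames {8,6}
pos 3: 8 -> hit
pos 4: 7 -> fault, evict 6, frames {8,7}
At position 4, page 6 is evicted.

6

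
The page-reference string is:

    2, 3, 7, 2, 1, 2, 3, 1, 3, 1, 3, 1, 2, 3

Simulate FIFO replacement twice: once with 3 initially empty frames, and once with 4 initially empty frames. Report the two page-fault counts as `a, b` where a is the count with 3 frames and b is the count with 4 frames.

3 frames: F F F . F F F . . . . . . . → 6 faults.
4 frames: F F F . F . . . . . . . . . → 4 faults.
4 < 6: adding a frame reduced faults, as is typical.

6, 4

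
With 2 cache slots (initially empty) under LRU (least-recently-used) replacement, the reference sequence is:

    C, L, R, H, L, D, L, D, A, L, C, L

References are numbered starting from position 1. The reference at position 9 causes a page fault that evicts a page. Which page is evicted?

pos 1: C: fault, frames (C)
pos 2: L: fault, frames (C L)
pos 3: R: fault, evict C, frames (L R)
pos 4: H: fault, evict L, frames (R H)
pos 5: L: fault, evict R, frames (H L)
pos 6: D: fault, evict H, frames (L D)
pos 7: L: hit
pos 8: D: hit
pos 9: A: fault, evict L, frames (D A)
At position 9, page L is evicted.

L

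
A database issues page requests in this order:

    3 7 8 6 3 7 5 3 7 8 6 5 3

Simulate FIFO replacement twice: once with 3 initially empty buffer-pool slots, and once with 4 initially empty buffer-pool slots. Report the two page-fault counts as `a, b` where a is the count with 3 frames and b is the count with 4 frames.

3 frames: F F F F F F F . . F F . F → 10 faults.
4 frames: F F F F . . F F F F F F F → 11 faults.
11 > 10: adding a frame increased faults — Belady's anomaly.

10, 11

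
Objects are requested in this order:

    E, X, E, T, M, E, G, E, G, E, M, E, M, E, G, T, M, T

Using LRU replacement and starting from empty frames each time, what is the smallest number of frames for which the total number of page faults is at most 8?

3

f=1: 18 faults
f=2: 10 faults
f=3: 7 faults
f=4: 5 faults
f=5: 5 faults
Smallest f with faults ≤ 8 is 3.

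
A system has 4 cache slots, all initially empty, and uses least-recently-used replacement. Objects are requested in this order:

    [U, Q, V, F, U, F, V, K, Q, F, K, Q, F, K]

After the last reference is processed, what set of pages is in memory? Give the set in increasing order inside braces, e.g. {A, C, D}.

{F, K, Q, V}

U → miss, frames (U)
Q → miss, frames (U Q)
V → miss, frames (U Q V)
F → miss, frames (U Q V F)
U → hit
F → hit
V → hit
K → miss, evict Q, frames (U F V K)
Q → miss, evict U, frames (F V K Q)
F → hit
K → hit
Q → hit
F → hit
K → hit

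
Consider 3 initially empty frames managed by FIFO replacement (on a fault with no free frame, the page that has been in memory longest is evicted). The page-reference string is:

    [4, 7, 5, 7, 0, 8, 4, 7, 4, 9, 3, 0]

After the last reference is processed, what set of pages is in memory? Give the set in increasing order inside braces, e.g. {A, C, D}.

{0, 3, 9}

4 → miss, frames [4]
7 → miss, frames [4, 7]
5 → miss, frames [4, 7, 5]
7 → hit
0 → miss, evict 4, frames [7, 5, 0]
8 → miss, evict 7, frames [5, 0, 8]
4 → miss, evict 5, frames [0, 8, 4]
7 → miss, evict 0, frames [8, 4, 7]
4 → hit
9 → miss, evict 8, frames [4, 7, 9]
3 → miss, evict 4, frames [7, 9, 3]
0 → miss, evict 7, frames [9, 3, 0]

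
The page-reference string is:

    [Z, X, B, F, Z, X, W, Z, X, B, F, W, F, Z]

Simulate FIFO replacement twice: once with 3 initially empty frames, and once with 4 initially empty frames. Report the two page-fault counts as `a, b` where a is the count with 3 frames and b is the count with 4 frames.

10, 11

3 frames: F F F F F F F . . F F . . F → 10 faults.
4 frames: F F F F . . F F F F F F . F → 11 faults.
11 > 10: adding a frame increased faults — Belady's anomaly.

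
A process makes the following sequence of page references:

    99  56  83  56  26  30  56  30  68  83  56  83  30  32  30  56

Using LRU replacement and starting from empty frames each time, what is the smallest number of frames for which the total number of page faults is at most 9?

4

f=1: 16 faults
f=2: 12 faults
f=3: 11 faults
f=4: 8 faults
f=5: 7 faults
f=6: 7 faults
f=7: 7 faults
Smallest f with faults ≤ 9 is 4.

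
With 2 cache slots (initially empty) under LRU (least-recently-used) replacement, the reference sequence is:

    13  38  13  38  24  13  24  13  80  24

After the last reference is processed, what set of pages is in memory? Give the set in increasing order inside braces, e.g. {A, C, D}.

13 → fault, frames {13}
38 → fault, frames {13,38}
13 → hit
38 → hit
24 → fault, evict 13, frames {38,24}
13 → fault, evict 38, frames {24,13}
24 → hit
13 → hit
80 → fault, evict 24, frames {13,80}
24 → fault, evict 13, frames {80,24}

{24, 80}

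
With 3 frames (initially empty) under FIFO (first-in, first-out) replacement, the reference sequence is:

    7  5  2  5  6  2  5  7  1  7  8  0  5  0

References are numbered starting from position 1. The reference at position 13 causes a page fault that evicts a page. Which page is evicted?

pos 1: 7: miss, frames (7)
pos 2: 5: miss, frames (7 5)
pos 3: 2: miss, frames (7 5 2)
pos 4: 5: hit
pos 5: 6: miss, evict 7, frames (5 2 6)
pos 6: 2: hit
pos 7: 5: hit
pos 8: 7: miss, evict 5, frames (2 6 7)
pos 9: 1: miss, evict 2, frames (6 7 1)
pos 10: 7: hit
pos 11: 8: miss, evict 6, frames (7 1 8)
pos 12: 0: miss, evict 7, frames (1 8 0)
pos 13: 5: miss, evict 1, frames (8 0 5)
At position 13, page 1 is evicted.

1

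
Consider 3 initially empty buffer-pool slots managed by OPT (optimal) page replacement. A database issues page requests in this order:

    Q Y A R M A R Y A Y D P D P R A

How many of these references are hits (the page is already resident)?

Q → miss, frames [Q]
Y → miss, frames [Q, Y]
A → miss, frames [Q, Y, A]
R → miss, evict Q, frames [Y, A, R]
M → miss, evict Y, frames [A, R, M]
A → hit
R → hit
Y → miss, evict M, frames [A, R, Y]
A → hit
Y → hit
D → miss, evict Y, frames [A, R, D]
P → miss, evict A, frames [R, D, P]
D → hit
P → hit
R → hit
A → miss, evict P, frames [R, D, A]
Hits: 7.

7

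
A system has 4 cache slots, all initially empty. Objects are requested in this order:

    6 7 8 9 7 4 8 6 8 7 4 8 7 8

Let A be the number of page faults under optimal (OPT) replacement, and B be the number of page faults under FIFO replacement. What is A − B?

Under OPT: F F F F . F . . . . . . . . → 5 faults.
Under FIFO: F F F F . F . F . F . F . . → 8 faults.
A − B = 5 − 8 = -3.

-3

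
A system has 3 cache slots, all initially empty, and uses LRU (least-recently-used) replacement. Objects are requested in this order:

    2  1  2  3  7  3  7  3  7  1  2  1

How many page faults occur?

2 → fault, frames (2)
1 → fault, frames (2 1)
2 → hit
3 → fault, frames (1 2 3)
7 → fault, evict 1, frames (2 3 7)
3 → hit
7 → hit
3 → hit
7 → hit
1 → fault, evict 2, frames (3 7 1)
2 → fault, evict 3, frames (7 1 2)
1 → hit
Page faults: 6.

6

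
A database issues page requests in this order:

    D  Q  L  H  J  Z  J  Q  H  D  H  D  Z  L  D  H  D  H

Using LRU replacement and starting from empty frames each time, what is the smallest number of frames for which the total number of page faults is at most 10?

4

f=1: 18 faults
f=2: 13 faults
f=3: 12 faults
f=4: 10 faults
f=5: 8 faults
f=6: 6 faults
Smallest f with faults ≤ 10 is 4.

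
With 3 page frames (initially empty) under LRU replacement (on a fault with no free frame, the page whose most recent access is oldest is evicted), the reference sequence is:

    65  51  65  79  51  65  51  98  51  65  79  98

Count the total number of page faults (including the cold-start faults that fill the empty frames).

6

65 -> fault, frames (65)
51 -> fault, frames (65 51)
65 -> hit
79 -> fault, frames (51 65 79)
51 -> hit
65 -> hit
51 -> hit
98 -> fault, evict 79, frames (65 51 98)
51 -> hit
65 -> hit
79 -> fault, evict 98, frames (51 65 79)
98 -> fault, evict 51, frames (65 79 98)
Page faults: 6.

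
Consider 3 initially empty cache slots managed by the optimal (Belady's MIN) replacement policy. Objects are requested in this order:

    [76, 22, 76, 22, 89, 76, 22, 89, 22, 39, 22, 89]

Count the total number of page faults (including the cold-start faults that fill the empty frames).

4

76: miss, frames (76)
22: miss, frames (76 22)
76: hit
22: hit
89: miss, frames (76 22 89)
76: hit
22: hit
89: hit
22: hit
39: miss, evict 76, frames (22 89 39)
22: hit
89: hit
Page faults: 4.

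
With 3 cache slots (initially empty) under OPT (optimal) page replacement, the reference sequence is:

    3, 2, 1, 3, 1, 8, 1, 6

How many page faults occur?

3 -> fault, frames (3)
2 -> fault, frames (3 2)
1 -> fault, frames (3 2 1)
3 -> hit
1 -> hit
8 -> fault, evict 2, frames (3 1 8)
1 -> hit
6 -> fault, evict 8, frames (3 1 6)
Page faults: 5.

5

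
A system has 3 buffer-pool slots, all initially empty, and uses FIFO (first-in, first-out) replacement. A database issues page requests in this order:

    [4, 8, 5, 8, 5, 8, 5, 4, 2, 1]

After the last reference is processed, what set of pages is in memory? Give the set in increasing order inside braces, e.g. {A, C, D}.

4 → miss, frames [4]
8 → miss, frames [4, 8]
5 → miss, frames [4, 8, 5]
8 → hit
5 → hit
8 → hit
5 → hit
4 → hit
2 → miss, evict 4, frames [8, 5, 2]
1 → miss, evict 8, frames [5, 2, 1]

{1, 2, 5}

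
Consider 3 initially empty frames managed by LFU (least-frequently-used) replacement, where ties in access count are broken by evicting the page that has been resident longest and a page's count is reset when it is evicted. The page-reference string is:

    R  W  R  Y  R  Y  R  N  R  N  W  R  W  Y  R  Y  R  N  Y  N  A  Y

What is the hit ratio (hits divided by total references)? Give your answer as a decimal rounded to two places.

R -> miss, frames [R]
W -> miss, frames [R, W]
R -> hit
Y -> miss, frames [R, W, Y]
R -> hit
Y -> hit
R -> hit
N -> miss, evict W, frames [R, Y, N]
R -> hit
N -> hit
W -> miss, evict Y, frames [R, N, W]
R -> hit
W -> hit
Y -> miss, evict N, frames [R, W, Y]
R -> hit
Y -> hit
R -> hit
N -> miss, evict W, frames [R, Y, N]
Y -> hit
N -> hit
A -> miss, evict N, frames [R, Y, A]
Y -> hit
Hits: 14 of 22 references → 14/22 = 0.6364.

0.64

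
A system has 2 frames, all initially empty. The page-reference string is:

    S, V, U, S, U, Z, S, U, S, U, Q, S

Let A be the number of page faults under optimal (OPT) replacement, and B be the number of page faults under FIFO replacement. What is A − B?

Under OPT: F F F . . F . F . . F . → 6 faults.
Under FIFO: F F F F . F . F F . F . → 8 faults.
A − B = 6 − 8 = -2.

-2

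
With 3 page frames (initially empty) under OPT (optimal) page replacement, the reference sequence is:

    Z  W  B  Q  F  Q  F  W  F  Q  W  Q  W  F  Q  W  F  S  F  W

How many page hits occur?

14

Z → miss, frames (Z)
W → miss, frames (Z W)
B → miss, frames (Z W B)
Q → miss, evict B, frames (Z W Q)
F → miss, evict Z, frames (W Q F)
Q → hit
F → hit
W → hit
F → hit
Q → hit
W → hit
Q → hit
W → hit
F → hit
Q → hit
W → hit
F → hit
S → miss, evict Q, frames (W F S)
F → hit
W → hit
Hits: 14.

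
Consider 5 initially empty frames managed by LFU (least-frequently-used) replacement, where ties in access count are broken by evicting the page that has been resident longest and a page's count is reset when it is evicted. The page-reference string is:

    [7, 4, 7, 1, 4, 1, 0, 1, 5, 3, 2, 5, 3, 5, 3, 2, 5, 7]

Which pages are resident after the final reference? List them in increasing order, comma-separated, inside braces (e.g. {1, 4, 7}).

7 → fault, frames {7}
4 → fault, frames {7,4}
7 → hit
1 → fault, frames {7,4,1}
4 → hit
1 → hit
0 → fault, frames {7,4,1,0}
1 → hit
5 → fault, frames {7,4,1,0,5}
3 → fault, evict 0, frames {7,4,1,5,3}
2 → fault, evict 5, frames {7,4,1,3,2}
5 → fault, evict 3, frames {7,4,1,2,5}
3 → fault, evict 2, frames {7,4,1,5,3}
5 → hit
3 → hit
2 → fault, evict 7, frames {4,1,5,3,2}
5 → hit
7 → fault, evict 2, frames {4,1,5,3,7}

{1, 3, 4, 5, 7}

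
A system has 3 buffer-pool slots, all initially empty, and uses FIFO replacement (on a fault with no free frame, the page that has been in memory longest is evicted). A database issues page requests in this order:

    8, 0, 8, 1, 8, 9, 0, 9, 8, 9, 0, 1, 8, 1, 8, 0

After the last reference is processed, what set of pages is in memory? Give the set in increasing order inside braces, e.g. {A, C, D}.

8 -> miss, frames [8]
0 -> miss, frames [8, 0]
8 -> hit
1 -> miss, frames [8, 0, 1]
8 -> hit
9 -> miss, evict 8, frames [0, 1, 9]
0 -> hit
9 -> hit
8 -> miss, evict 0, frames [1, 9, 8]
9 -> hit
0 -> miss, evict 1, frames [9, 8, 0]
1 -> miss, evict 9, frames [8, 0, 1]
8 -> hit
1 -> hit
8 -> hit
0 -> hit

{0, 1, 8}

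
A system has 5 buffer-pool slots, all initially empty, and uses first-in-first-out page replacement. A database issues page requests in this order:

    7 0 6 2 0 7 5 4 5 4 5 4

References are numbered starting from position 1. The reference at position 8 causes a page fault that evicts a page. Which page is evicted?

7

pos 1: 7: miss, frames [7]
pos 2: 0: miss, frames [7, 0]
pos 3: 6: miss, frames [7, 0, 6]
pos 4: 2: miss, frames [7, 0, 6, 2]
pos 5: 0: hit
pos 6: 7: hit
pos 7: 5: miss, frames [7, 0, 6, 2, 5]
pos 8: 4: miss, evict 7, frames [0, 6, 2, 5, 4]
At position 8, page 7 is evicted.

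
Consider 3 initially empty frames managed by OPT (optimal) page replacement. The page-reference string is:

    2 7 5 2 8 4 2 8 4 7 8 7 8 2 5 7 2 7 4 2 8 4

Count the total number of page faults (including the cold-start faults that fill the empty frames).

2 -> fault, frames [2]
7 -> fault, frames [2, 7]
5 -> fault, frames [2, 7, 5]
2 -> hit
8 -> fault, evict 5, frames [2, 7, 8]
4 -> fault, evict 7, frames [2, 8, 4]
2 -> hit
8 -> hit
4 -> hit
7 -> fault, evict 4, frames [2, 8, 7]
8 -> hit
7 -> hit
8 -> hit
2 -> hit
5 -> fault, evict 8, frames [2, 7, 5]
7 -> hit
2 -> hit
7 -> hit
4 -> fault, evict 5, frames [2, 7, 4]
2 -> hit
8 -> fault, evict 7, frames [2, 4, 8]
4 -> hit
Page faults: 9.

9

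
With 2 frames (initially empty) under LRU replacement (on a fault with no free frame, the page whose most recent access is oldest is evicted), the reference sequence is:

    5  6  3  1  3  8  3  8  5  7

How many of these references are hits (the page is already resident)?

5: fault, frames [5]
6: fault, frames [5, 6]
3: fault, evict 5, frames [6, 3]
1: fault, evict 6, frames [3, 1]
3: hit
8: fault, evict 1, frames [3, 8]
3: hit
8: hit
5: fault, evict 3, frames [8, 5]
7: fault, evict 8, frames [5, 7]
Hits: 3.

3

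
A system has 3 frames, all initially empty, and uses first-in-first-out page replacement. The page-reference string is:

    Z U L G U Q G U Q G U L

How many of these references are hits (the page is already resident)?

Z → miss, frames (Z)
U → miss, frames (Z U)
L → miss, frames (Z U L)
G → miss, evict Z, frames (U L G)
U → hit
Q → miss, evict U, frames (L G Q)
G → hit
U → miss, evict L, frames (G Q U)
Q → hit
G → hit
U → hit
L → miss, evict G, frames (Q U L)
Hits: 5.

5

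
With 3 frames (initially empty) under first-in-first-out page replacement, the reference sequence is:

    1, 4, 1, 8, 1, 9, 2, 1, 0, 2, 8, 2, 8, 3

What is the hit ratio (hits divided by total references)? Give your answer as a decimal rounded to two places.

1 -> miss, frames [1]
4 -> miss, frames [1, 4]
1 -> hit
8 -> miss, frames [1, 4, 8]
1 -> hit
9 -> miss, evict 1, frames [4, 8, 9]
2 -> miss, evict 4, frames [8, 9, 2]
1 -> miss, evict 8, frames [9, 2, 1]
0 -> miss, evict 9, frames [2, 1, 0]
2 -> hit
8 -> miss, evict 2, frames [1, 0, 8]
2 -> miss, evict 1, frames [0, 8, 2]
8 -> hit
3 -> miss, evict 0, frames [8, 2, 3]
Hits: 4 of 14 references → 4/14 = 0.2857.

0.29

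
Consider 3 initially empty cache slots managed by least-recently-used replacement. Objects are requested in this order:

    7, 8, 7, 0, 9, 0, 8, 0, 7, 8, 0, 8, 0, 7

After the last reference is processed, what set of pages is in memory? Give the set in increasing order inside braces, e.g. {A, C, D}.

{0, 7, 8}

7 → miss, frames {7}
8 → miss, frames {7,8}
7 → hit
0 → miss, frames {8,7,0}
9 → miss, evict 8, frames {7,0,9}
0 → hit
8 → miss, evict 7, frames {9,0,8}
0 → hit
7 → miss, evict 9, frames {8,0,7}
8 → hit
0 → hit
8 → hit
0 → hit
7 → hit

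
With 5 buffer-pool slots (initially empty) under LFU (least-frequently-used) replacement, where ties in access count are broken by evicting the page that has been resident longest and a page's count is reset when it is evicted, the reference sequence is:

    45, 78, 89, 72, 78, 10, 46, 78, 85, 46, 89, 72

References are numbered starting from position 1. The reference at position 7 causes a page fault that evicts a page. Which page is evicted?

pos 1: 45: fault, frames {45}
pos 2: 78: fault, frames {45,78}
pos 3: 89: fault, frames {45,78,89}
pos 4: 72: fault, frames {45,78,89,72}
pos 5: 78: hit
pos 6: 10: fault, frames {45,78,89,72,10}
pos 7: 46: fault, evict 45, frames {78,89,72,10,46}
At position 7, page 45 is evicted.

45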